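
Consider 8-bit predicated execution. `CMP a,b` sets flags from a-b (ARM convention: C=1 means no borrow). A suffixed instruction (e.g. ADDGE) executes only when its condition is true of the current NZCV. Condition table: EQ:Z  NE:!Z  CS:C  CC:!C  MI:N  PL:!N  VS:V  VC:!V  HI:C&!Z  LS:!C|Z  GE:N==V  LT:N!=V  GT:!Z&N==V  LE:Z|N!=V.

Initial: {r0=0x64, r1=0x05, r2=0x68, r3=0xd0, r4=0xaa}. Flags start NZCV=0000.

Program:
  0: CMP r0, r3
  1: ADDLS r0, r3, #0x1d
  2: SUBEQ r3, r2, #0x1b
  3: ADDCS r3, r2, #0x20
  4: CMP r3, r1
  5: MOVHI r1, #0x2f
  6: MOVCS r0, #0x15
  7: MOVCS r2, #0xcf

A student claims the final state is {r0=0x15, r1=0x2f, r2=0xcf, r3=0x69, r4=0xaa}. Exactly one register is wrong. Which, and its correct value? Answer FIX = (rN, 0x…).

FIX = (r3, 0xd0)

0: ✓ CMP  NZCV=1001
1: ✓ ADDLS  r0←0xed
2: · SUBEQ
3: · ADDCS
4: ✓ CMP  NZCV=1010
5: ✓ MOVHI  r1←0x2f
6: ✓ MOVCS  r0←0x15
7: ✓ MOVCS  r2←0xcf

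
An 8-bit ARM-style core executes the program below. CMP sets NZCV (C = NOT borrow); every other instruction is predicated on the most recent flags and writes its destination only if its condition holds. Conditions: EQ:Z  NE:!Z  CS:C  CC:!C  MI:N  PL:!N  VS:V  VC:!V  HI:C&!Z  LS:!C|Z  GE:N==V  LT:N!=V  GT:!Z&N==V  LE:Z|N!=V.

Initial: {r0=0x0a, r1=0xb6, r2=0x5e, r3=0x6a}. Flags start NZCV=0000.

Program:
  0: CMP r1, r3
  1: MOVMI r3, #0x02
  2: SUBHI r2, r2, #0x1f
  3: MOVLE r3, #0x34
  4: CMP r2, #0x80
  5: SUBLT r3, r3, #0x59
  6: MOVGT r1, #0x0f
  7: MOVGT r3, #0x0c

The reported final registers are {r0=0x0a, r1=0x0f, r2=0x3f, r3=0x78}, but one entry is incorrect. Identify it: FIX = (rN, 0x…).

0: ✓ CMP  NZCV=0011
1: · MOVMI
2: ✓ SUBHI  r2←0x3f
3: ✓ MOVLE  r3←0x34
4: ✓ CMP  NZCV=1001
5: · SUBLT
6: ✓ MOVGT  r1←0x0f
7: ✓ MOVGT  r3←0x0c

FIX = (r3, 0x0c)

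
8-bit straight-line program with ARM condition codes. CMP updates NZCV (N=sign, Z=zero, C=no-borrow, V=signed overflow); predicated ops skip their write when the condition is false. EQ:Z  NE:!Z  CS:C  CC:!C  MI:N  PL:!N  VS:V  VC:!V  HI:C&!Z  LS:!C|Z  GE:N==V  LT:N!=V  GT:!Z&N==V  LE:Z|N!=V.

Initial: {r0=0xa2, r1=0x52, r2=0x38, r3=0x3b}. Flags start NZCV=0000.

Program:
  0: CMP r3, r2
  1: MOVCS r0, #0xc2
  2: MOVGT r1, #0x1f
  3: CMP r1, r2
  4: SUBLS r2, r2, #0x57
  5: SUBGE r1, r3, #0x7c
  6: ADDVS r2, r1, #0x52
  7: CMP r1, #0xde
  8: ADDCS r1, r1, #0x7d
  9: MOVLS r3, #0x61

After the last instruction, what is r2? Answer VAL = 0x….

[0] flags=0010 → (cmp)
[1] flags=0010 CS?T → r0=0xc2
[2] flags=0010 GT?T → r1=0x1f
[3] flags=1000 → (cmp)
[4] flags=1000 LS?T → r2=0xe1
[5] flags=1000 GE?F → skip
[6] flags=1000 VS?F → skip
[7] flags=0000 → (cmp)
[8] flags=0000 CS?F → skip
[9] flags=0000 LS?T → r3=0x61

VAL = 0xe1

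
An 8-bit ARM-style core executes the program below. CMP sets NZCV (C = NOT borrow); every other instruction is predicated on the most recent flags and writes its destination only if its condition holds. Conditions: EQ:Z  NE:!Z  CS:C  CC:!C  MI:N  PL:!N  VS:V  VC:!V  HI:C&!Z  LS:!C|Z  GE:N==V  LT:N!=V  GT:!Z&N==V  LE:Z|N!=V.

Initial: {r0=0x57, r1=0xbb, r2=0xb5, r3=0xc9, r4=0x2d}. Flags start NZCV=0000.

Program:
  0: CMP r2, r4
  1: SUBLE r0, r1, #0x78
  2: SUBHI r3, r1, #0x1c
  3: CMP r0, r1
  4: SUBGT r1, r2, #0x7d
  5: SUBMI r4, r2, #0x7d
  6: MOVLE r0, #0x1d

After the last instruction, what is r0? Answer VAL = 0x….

VAL = 0x43

0: ✓ CMP  NZCV=1010
1: ✓ SUBLE  r0←0x43
2: ✓ SUBHI  r3←0x9f
3: ✓ CMP  NZCV=1001
4: ✓ SUBGT  r1←0x38
5: ✓ SUBMI  r4←0x38
6: · MOVLE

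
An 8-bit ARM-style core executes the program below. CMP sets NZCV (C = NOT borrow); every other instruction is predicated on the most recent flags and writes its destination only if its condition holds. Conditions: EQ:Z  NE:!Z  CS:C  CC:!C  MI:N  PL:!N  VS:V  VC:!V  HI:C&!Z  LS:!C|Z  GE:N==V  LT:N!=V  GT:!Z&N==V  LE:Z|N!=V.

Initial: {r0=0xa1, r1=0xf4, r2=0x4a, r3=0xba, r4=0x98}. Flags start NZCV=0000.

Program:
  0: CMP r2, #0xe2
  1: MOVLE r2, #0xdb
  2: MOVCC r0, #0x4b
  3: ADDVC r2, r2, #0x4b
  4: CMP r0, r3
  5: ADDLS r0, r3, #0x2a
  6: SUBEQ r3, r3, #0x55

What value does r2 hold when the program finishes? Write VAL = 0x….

0: ✓ CMP  NZCV=0000
1: · MOVLE
2: ✓ MOVCC  r0←0x4b
3: ✓ ADDVC  r2←0x95
4: ✓ CMP  NZCV=1001
5: ✓ ADDLS  r0←0xe4
6: · SUBEQ

VAL = 0x95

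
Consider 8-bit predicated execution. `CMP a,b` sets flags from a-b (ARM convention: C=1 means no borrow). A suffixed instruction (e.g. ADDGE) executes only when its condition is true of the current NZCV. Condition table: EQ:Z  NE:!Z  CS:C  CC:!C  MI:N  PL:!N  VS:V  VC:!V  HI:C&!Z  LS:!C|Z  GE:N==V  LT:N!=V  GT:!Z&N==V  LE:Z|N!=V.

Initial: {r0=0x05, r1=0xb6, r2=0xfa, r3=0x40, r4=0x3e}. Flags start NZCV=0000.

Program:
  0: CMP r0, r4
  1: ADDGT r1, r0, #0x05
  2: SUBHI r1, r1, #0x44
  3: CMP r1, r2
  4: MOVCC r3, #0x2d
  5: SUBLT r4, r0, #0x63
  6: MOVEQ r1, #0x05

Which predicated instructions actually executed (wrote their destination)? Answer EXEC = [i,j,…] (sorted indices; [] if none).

0: ✓ CMP  NZCV=1000
1: · ADDGT
2: · SUBHI
3: ✓ CMP  NZCV=1000
4: ✓ MOVCC  r3←0x2d
5: ✓ SUBLT  r4←0xa2
6: · MOVEQ

EXEC = [4,5]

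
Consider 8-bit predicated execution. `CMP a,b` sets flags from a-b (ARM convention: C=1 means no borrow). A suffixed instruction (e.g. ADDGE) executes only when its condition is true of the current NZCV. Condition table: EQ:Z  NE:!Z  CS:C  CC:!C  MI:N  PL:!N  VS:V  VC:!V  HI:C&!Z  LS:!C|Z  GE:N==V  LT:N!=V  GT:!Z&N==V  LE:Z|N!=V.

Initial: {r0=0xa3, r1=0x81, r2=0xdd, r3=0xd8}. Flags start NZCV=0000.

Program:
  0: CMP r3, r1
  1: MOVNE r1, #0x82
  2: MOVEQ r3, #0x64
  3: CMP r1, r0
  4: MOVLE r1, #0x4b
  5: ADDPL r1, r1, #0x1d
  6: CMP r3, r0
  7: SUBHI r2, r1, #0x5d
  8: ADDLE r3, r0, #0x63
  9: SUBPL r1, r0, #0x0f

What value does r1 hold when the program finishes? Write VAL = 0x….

VAL = 0x94

[0] flags=0010 → (cmp)
[1] flags=0010 NE?T → r1=0x82
[2] flags=0010 EQ?F → skip
[3] flags=1000 → (cmp)
[4] flags=1000 LE?T → r1=0x4b
[5] flags=1000 PL?F → skip
[6] flags=0010 → (cmp)
[7] flags=0010 HI?T → r2=0xee
[8] flags=0010 LE?F → skip
[9] flags=0010 PL?T → r1=0x94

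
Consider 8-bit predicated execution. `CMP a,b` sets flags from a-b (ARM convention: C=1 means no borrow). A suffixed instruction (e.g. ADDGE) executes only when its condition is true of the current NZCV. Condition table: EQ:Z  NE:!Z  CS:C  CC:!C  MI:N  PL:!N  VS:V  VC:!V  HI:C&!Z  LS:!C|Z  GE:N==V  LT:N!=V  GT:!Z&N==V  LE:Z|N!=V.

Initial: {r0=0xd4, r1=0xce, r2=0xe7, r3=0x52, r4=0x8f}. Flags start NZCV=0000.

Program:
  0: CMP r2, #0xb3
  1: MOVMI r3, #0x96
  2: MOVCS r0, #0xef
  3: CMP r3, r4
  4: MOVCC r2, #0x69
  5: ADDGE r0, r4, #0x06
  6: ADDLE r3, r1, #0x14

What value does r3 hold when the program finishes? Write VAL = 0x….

[0] flags=0010 → (cmp)
[1] flags=0010 MI?F → skip
[2] flags=0010 CS?T → r0=0xef
[3] flags=1001 → (cmp)
[4] flags=1001 CC?T → r2=0x69
[5] flags=1001 GE?T → r0=0x95
[6] flags=1001 LE?F → skip

VAL = 0x52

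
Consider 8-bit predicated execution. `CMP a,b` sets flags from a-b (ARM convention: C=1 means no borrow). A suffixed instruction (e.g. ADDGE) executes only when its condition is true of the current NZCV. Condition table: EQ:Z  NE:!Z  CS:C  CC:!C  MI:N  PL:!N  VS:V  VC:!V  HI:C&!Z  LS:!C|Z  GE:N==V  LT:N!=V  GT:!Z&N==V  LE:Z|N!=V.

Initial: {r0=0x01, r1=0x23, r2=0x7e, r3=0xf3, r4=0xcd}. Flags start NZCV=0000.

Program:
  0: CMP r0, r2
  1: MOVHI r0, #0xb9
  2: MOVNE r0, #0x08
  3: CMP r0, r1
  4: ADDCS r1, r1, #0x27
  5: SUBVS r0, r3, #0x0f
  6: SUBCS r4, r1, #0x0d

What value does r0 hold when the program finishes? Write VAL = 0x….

VAL = 0x08

0: ✓ CMP  NZCV=1000
1: · MOVHI
2: ✓ MOVNE  r0←0x08
3: ✓ CMP  NZCV=1000
4: · ADDCS
5: · SUBVS
6: · SUBCS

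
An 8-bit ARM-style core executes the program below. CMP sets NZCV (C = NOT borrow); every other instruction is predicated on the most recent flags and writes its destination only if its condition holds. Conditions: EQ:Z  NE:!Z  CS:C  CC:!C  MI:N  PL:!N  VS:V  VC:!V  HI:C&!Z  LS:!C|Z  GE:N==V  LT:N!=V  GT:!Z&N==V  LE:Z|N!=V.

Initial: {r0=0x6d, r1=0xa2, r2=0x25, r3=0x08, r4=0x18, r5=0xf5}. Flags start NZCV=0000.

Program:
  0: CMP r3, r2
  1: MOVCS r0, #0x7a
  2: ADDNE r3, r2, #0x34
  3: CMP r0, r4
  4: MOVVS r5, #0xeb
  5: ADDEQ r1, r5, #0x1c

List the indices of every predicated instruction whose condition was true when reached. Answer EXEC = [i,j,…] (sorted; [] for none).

EXEC = [2]

0: ✓ CMP  NZCV=1000
1: · MOVCS
2: ✓ ADDNE  r3←0x59
3: ✓ CMP  NZCV=0010
4: · MOVVS
5: · ADDEQ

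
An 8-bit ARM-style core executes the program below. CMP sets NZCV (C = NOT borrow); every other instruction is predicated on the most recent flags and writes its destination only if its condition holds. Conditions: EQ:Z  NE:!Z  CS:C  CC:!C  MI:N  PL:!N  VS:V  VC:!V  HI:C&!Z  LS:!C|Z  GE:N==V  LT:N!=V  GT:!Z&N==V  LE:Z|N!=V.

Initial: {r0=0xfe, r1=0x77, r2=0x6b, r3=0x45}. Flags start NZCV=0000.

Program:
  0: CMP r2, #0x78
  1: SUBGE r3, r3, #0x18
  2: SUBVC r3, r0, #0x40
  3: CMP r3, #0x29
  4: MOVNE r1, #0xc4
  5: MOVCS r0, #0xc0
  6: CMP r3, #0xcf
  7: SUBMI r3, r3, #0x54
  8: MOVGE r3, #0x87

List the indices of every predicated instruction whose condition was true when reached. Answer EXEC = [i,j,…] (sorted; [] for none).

EXEC = [2,4,5,7]

0: ✓ CMP  NZCV=1000
1: · SUBGE
2: ✓ SUBVC  r3←0xbe
3: ✓ CMP  NZCV=1010
4: ✓ MOVNE  r1←0xc4
5: ✓ MOVCS  r0←0xc0
6: ✓ CMP  NZCV=1000
7: ✓ SUBMI  r3←0x6a
8: · MOVGE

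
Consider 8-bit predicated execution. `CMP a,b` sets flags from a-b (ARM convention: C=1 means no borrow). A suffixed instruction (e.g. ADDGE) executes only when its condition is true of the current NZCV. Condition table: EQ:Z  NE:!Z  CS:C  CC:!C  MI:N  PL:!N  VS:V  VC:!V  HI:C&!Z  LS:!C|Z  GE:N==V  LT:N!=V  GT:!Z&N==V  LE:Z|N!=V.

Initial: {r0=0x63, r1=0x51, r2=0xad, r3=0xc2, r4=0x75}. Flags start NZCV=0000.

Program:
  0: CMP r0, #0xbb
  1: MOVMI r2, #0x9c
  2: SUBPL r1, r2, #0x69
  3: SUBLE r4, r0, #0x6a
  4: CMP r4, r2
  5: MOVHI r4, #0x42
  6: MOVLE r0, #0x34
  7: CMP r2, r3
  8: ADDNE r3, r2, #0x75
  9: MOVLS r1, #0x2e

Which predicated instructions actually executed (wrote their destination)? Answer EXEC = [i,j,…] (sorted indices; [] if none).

EXEC = [1,8,9]

0: ✓ CMP  NZCV=1001
1: ✓ MOVMI  r2←0x9c
2: · SUBPL
3: · SUBLE
4: ✓ CMP  NZCV=1001
5: · MOVHI
6: · MOVLE
7: ✓ CMP  NZCV=1000
8: ✓ ADDNE  r3←0x11
9: ✓ MOVLS  r1←0x2e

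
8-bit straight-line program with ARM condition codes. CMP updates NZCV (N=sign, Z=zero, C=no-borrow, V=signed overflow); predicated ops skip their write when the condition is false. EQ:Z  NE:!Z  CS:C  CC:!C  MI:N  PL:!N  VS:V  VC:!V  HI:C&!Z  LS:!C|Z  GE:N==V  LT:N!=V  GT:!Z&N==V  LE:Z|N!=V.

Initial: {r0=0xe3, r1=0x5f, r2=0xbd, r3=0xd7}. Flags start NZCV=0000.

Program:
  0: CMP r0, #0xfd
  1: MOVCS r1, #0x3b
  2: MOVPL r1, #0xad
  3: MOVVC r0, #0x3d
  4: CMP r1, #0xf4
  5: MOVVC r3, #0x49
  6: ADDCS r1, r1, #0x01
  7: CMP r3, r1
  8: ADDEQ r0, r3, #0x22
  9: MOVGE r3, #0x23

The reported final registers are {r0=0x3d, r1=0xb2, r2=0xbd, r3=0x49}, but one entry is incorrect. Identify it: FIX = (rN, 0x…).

FIX = (r1, 0x5f)

[0] flags=1000 → (cmp)
[1] flags=1000 CS?F → skip
[2] flags=1000 PL?F → skip
[3] flags=1000 VC?T → r0=0x3d
[4] flags=0000 → (cmp)
[5] flags=0000 VC?T → r3=0x49
[6] flags=0000 CS?F → skip
[7] flags=1000 → (cmp)
[8] flags=1000 EQ?F → skip
[9] flags=1000 GE?F → skip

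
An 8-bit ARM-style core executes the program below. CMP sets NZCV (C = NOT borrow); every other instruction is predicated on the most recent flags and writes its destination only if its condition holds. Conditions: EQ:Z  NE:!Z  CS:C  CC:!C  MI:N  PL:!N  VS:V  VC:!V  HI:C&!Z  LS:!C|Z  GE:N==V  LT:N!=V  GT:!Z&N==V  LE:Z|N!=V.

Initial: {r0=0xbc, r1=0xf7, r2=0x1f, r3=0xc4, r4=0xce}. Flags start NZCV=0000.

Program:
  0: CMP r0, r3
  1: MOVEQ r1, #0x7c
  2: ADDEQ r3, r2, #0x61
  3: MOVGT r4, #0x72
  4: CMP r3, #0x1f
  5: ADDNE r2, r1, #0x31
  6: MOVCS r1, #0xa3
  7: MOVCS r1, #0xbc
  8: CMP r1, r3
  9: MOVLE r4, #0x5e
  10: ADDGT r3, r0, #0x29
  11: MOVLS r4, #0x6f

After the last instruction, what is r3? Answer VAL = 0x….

VAL = 0xc4

0: ✓ CMP  NZCV=1000
1: · MOVEQ
2: · ADDEQ
3: · MOVGT
4: ✓ CMP  NZCV=1010
5: ✓ ADDNE  r2←0x28
6: ✓ MOVCS  r1←0xa3
7: ✓ MOVCS  r1←0xbc
8: ✓ CMP  NZCV=1000
9: ✓ MOVLE  r4←0x5e
10: · ADDGT
11: ✓ MOVLS  r4←0x6f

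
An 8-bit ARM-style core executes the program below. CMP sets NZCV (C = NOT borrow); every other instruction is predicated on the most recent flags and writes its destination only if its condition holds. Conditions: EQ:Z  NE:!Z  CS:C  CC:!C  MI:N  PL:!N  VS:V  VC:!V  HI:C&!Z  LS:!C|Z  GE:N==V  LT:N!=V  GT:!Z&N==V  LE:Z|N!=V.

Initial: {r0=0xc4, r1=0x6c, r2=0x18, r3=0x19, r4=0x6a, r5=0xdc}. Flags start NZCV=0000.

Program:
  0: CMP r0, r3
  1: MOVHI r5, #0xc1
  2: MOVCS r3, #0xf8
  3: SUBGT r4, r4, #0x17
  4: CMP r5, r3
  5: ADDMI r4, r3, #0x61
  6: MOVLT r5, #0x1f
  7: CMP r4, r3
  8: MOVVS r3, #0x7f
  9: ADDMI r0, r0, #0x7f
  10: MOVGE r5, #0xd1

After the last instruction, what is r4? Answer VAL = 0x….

[0] flags=1010 → (cmp)
[1] flags=1010 HI?T → r5=0xc1
[2] flags=1010 CS?T → r3=0xf8
[3] flags=1010 GT?F → skip
[4] flags=1000 → (cmp)
[5] flags=1000 MI?T → r4=0x59
[6] flags=1000 LT?T → r5=0x1f
[7] flags=0000 → (cmp)
[8] flags=0000 VS?F → skip
[9] flags=0000 MI?F → skip
[10] flags=0000 GE?T → r5=0xd1

VAL = 0x59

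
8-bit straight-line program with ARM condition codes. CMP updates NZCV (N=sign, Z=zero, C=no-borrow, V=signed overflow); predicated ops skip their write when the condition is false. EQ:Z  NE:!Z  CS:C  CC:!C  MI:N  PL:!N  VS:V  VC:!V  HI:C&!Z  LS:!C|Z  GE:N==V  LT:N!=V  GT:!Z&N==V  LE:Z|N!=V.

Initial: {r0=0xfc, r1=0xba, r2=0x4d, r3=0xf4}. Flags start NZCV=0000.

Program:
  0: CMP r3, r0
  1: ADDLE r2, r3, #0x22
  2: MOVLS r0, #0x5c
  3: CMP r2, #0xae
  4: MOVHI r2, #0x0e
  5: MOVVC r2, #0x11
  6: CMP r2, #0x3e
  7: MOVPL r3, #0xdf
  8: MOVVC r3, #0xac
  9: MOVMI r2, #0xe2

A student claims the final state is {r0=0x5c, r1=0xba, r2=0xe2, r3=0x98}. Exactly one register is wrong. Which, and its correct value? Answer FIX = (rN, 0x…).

FIX = (r3, 0xac)

0: ✓ CMP  NZCV=1000
1: ✓ ADDLE  r2←0x16
2: ✓ MOVLS  r0←0x5c
3: ✓ CMP  NZCV=0000
4: · MOVHI
5: ✓ MOVVC  r2←0x11
6: ✓ CMP  NZCV=1000
7: · MOVPL
8: ✓ MOVVC  r3←0xac
9: ✓ MOVMI  r2←0xe2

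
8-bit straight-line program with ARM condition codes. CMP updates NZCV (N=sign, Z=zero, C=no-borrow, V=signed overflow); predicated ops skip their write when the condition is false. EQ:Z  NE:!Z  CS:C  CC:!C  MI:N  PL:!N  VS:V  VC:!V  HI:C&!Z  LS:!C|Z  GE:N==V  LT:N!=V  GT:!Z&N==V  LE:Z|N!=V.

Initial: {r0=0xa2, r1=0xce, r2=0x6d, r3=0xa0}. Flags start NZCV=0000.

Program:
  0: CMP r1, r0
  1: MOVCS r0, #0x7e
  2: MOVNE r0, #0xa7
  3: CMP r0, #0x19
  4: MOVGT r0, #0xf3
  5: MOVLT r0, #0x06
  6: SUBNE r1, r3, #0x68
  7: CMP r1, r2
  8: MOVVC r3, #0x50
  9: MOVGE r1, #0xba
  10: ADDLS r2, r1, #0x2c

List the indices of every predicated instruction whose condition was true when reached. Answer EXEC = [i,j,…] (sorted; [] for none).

EXEC = [1,2,5,6,8,10]

[0] flags=0010 → (cmp)
[1] flags=0010 CS?T → r0=0x7e
[2] flags=0010 NE?T → r0=0xa7
[3] flags=1010 → (cmp)
[4] flags=1010 GT?F → skip
[5] flags=1010 LT?T → r0=0x06
[6] flags=1010 NE?T → r1=0x38
[7] flags=1000 → (cmp)
[8] flags=1000 VC?T → r3=0x50
[9] flags=1000 GE?F → skip
[10] flags=1000 LS?T → r2=0x64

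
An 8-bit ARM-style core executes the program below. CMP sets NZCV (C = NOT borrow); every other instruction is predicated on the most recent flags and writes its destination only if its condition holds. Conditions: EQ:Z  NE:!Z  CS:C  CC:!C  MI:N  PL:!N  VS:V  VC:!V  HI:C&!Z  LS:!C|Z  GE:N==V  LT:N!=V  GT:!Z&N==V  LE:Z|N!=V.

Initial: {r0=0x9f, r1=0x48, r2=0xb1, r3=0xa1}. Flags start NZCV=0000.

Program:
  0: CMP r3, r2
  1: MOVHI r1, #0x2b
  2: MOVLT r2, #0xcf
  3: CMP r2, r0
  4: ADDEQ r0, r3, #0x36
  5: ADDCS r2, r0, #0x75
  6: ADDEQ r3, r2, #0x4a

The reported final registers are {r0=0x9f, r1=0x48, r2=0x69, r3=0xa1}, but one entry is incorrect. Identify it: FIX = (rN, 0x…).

FIX = (r2, 0x14)

[0] flags=1000 → (cmp)
[1] flags=1000 HI?F → skip
[2] flags=1000 LT?T → r2=0xcf
[3] flags=0010 → (cmp)
[4] flags=0010 EQ?F → skip
[5] flags=0010 CS?T → r2=0x14
[6] flags=0010 EQ?F → skip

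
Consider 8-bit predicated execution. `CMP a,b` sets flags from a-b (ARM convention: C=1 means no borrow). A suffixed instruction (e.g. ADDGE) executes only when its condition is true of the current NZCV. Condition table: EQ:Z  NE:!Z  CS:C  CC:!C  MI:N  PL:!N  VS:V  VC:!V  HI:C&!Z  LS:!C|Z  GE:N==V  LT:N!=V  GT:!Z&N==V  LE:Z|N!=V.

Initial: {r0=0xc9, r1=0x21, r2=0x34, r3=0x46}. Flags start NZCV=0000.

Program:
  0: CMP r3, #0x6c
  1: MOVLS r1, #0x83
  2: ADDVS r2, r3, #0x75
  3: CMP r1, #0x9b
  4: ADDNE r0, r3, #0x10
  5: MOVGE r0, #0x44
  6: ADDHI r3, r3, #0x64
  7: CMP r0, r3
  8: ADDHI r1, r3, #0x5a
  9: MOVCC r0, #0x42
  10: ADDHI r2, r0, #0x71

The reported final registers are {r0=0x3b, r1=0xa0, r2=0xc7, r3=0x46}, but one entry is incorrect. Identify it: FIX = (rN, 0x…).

[0] flags=1000 → (cmp)
[1] flags=1000 LS?T → r1=0x83
[2] flags=1000 VS?F → skip
[3] flags=1000 → (cmp)
[4] flags=1000 NE?T → r0=0x56
[5] flags=1000 GE?F → skip
[6] flags=1000 HI?F → skip
[7] flags=0010 → (cmp)
[8] flags=0010 HI?T → r1=0xa0
[9] flags=0010 CC?F → skip
[10] flags=0010 HI?T → r2=0xc7

FIX = (r0, 0x56)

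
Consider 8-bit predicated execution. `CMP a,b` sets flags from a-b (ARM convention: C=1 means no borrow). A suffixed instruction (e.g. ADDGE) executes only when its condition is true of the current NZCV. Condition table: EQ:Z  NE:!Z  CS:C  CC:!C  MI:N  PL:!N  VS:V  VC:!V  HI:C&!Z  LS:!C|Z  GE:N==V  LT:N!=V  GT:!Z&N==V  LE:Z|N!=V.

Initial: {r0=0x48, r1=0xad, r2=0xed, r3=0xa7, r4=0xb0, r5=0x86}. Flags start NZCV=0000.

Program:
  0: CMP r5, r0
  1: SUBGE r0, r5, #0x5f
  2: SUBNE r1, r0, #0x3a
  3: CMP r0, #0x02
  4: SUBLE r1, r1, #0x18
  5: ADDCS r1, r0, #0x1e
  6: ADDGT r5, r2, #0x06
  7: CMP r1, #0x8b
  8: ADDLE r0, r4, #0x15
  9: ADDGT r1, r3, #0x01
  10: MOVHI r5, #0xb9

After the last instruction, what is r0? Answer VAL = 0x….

[0] flags=0011 → (cmp)
[1] flags=0011 GE?F → skip
[2] flags=0011 NE?T → r1=0x0e
[3] flags=0010 → (cmp)
[4] flags=0010 LE?F → skip
[5] flags=0010 CS?T → r1=0x66
[6] flags=0010 GT?T → r5=0xf3
[7] flags=1001 → (cmp)
[8] flags=1001 LE?F → skip
[9] flags=1001 GT?T → r1=0xa8
[10] flags=1001 HI?F → skip

VAL = 0x48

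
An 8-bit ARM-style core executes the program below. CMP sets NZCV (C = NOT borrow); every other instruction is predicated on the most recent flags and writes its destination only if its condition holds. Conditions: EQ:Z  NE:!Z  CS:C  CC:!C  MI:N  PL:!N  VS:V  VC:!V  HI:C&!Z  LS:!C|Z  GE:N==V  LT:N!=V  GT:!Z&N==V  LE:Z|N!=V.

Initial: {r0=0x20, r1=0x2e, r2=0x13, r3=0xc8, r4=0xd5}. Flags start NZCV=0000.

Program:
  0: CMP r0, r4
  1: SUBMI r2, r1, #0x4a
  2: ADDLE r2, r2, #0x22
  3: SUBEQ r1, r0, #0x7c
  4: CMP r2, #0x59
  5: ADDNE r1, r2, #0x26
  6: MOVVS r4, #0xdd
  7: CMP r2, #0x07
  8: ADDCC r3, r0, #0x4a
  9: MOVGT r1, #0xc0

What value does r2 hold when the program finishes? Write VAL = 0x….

[0] flags=0000 → (cmp)
[1] flags=0000 MI?F → skip
[2] flags=0000 LE?F → skip
[3] flags=0000 EQ?F → skip
[4] flags=1000 → (cmp)
[5] flags=1000 NE?T → r1=0x39
[6] flags=1000 VS?F → skip
[7] flags=0010 → (cmp)
[8] flags=0010 CC?F → skip
[9] flags=0010 GT?T → r1=0xc0

VAL = 0x13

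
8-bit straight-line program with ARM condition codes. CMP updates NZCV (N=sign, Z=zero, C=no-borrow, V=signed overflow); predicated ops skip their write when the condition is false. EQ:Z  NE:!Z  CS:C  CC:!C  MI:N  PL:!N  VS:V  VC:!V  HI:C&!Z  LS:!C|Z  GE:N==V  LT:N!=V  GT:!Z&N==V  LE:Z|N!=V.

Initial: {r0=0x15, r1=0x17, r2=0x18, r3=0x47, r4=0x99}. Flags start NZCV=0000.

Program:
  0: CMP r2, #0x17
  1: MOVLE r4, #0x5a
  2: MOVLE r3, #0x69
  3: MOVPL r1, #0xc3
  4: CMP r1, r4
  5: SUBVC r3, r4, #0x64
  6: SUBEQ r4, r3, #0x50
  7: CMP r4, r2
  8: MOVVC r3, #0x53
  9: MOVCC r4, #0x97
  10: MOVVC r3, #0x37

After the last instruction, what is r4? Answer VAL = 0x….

VAL = 0x99

0: ✓ CMP  NZCV=0010
1: · MOVLE
2: · MOVLE
3: ✓ MOVPL  r1←0xc3
4: ✓ CMP  NZCV=0010
5: ✓ SUBVC  r3←0x35
6: · SUBEQ
7: ✓ CMP  NZCV=1010
8: ✓ MOVVC  r3←0x53
9: · MOVCC
10: ✓ MOVVC  r3←0x37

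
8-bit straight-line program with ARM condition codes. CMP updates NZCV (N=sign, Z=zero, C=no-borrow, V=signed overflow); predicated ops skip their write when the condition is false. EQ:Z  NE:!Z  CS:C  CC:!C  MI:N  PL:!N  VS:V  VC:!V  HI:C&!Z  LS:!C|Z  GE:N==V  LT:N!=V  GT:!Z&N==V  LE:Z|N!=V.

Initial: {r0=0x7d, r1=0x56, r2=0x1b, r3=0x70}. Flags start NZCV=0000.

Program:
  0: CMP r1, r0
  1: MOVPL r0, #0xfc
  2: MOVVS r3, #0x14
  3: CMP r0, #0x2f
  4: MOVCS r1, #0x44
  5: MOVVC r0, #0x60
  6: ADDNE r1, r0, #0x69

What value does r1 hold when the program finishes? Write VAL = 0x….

VAL = 0xc9

0: ✓ CMP  NZCV=1000
1: · MOVPL
2: · MOVVS
3: ✓ CMP  NZCV=0010
4: ✓ MOVCS  r1←0x44
5: ✓ MOVVC  r0←0x60
6: ✓ ADDNE  r1←0xc9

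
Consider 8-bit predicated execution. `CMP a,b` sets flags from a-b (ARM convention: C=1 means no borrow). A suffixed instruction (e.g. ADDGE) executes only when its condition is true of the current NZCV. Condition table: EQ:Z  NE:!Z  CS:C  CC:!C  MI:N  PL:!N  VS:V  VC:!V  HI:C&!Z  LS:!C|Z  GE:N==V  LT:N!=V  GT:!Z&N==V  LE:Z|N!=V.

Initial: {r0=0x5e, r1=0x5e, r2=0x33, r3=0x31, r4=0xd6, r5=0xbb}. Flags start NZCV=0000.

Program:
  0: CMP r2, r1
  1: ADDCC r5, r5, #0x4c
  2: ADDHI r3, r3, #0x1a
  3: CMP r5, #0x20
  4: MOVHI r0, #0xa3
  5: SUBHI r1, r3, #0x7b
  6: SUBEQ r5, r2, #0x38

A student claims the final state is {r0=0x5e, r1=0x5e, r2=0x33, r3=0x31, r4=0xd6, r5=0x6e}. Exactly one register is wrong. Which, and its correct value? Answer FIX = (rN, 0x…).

FIX = (r5, 0x07)

0: ✓ CMP  NZCV=1000
1: ✓ ADDCC  r5←0x07
2: · ADDHI
3: ✓ CMP  NZCV=1000
4: · MOVHI
5: · SUBHI
6: · SUBEQ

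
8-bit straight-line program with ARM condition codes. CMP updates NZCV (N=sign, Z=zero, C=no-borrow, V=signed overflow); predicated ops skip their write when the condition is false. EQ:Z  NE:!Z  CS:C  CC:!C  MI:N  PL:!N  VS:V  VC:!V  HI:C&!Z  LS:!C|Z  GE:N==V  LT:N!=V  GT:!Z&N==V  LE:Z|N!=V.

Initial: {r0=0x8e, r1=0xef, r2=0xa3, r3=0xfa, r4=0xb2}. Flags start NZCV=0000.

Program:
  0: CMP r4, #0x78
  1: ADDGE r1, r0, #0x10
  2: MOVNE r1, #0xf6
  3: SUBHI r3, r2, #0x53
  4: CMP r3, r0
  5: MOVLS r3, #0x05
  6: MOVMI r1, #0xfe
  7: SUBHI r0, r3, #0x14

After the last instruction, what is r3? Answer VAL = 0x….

[0] flags=0011 → (cmp)
[1] flags=0011 GE?F → skip
[2] flags=0011 NE?T → r1=0xf6
[3] flags=0011 HI?T → r3=0x50
[4] flags=1001 → (cmp)
[5] flags=1001 LS?T → r3=0x05
[6] flags=1001 MI?T → r1=0xfe
[7] flags=1001 HI?F → skip

VAL = 0x05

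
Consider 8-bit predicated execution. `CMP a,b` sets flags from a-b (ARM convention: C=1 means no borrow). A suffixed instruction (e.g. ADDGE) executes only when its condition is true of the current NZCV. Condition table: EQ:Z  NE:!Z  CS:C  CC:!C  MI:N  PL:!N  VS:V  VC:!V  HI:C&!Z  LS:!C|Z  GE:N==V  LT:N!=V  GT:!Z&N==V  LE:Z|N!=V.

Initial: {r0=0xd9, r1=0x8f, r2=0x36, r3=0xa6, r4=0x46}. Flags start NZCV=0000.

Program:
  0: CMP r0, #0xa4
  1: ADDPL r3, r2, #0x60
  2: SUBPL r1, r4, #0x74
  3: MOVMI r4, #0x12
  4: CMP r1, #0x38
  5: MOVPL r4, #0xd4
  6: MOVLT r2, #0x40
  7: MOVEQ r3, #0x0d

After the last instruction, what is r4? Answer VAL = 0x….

VAL = 0x46

0: ✓ CMP  NZCV=0010
1: ✓ ADDPL  r3←0x96
2: ✓ SUBPL  r1←0xd2
3: · MOVMI
4: ✓ CMP  NZCV=1010
5: · MOVPL
6: ✓ MOVLT  r2←0x40
7: · MOVEQ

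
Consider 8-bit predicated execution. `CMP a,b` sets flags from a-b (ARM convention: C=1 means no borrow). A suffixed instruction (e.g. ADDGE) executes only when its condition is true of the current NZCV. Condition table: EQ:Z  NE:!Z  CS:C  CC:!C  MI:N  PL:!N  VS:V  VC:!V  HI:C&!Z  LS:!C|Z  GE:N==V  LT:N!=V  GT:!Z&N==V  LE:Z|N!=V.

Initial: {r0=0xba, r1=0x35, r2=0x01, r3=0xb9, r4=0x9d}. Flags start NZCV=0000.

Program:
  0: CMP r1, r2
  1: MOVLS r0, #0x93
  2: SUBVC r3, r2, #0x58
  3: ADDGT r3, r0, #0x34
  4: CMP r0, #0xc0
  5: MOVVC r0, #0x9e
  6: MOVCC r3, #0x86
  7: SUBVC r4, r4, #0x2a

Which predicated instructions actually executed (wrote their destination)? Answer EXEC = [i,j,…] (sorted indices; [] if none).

[0] flags=0010 → (cmp)
[1] flags=0010 LS?F → skip
[2] flags=0010 VC?T → r3=0xa9
[3] flags=0010 GT?T → r3=0xee
[4] flags=1000 → (cmp)
[5] flags=1000 VC?T → r0=0x9e
[6] flags=1000 CC?T → r3=0x86
[7] flags=1000 VC?T → r4=0x73

EXEC = [2,3,5,6,7]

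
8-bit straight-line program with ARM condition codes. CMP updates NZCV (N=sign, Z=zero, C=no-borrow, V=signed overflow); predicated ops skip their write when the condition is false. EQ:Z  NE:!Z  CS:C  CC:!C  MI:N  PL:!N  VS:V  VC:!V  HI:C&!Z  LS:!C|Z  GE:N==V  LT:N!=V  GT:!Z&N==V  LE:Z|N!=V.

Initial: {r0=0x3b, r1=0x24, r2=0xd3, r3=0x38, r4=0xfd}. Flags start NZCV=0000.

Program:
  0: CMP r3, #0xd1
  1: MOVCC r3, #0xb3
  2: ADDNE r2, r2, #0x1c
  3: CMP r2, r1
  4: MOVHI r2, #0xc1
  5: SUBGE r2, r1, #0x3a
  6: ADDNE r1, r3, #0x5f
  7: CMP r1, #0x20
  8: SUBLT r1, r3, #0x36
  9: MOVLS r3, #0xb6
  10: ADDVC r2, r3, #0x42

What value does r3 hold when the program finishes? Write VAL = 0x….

0: ✓ CMP  NZCV=0000
1: ✓ MOVCC  r3←0xb3
2: ✓ ADDNE  r2←0xef
3: ✓ CMP  NZCV=1010
4: ✓ MOVHI  r2←0xc1
5: · SUBGE
6: ✓ ADDNE  r1←0x12
7: ✓ CMP  NZCV=1000
8: ✓ SUBLT  r1←0x7d
9: ✓ MOVLS  r3←0xb6
10: ✓ ADDVC  r2←0xf8

VAL = 0xb6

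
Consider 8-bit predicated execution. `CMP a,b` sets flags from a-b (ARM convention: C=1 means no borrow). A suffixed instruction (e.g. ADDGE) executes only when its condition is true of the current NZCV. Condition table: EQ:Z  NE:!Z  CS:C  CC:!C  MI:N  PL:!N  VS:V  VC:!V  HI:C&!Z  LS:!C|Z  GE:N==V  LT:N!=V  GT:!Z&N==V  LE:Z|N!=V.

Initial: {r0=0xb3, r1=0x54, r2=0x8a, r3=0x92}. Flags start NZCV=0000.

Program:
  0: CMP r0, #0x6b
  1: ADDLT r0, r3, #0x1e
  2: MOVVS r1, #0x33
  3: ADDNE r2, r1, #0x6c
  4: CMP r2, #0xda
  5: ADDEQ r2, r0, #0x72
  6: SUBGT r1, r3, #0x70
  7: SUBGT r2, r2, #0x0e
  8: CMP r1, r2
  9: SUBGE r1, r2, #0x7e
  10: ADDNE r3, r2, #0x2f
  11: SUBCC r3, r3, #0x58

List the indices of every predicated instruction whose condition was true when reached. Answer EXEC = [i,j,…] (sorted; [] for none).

0: ✓ CMP  NZCV=0011
1: ✓ ADDLT  r0←0xb0
2: ✓ MOVVS  r1←0x33
3: ✓ ADDNE  r2←0x9f
4: ✓ CMP  NZCV=1000
5: · ADDEQ
6: · SUBGT
7: · SUBGT
8: ✓ CMP  NZCV=1001
9: ✓ SUBGE  r1←0x21
10: ✓ ADDNE  r3←0xce
11: ✓ SUBCC  r3←0x76

EXEC = [1,2,3,9,10,11]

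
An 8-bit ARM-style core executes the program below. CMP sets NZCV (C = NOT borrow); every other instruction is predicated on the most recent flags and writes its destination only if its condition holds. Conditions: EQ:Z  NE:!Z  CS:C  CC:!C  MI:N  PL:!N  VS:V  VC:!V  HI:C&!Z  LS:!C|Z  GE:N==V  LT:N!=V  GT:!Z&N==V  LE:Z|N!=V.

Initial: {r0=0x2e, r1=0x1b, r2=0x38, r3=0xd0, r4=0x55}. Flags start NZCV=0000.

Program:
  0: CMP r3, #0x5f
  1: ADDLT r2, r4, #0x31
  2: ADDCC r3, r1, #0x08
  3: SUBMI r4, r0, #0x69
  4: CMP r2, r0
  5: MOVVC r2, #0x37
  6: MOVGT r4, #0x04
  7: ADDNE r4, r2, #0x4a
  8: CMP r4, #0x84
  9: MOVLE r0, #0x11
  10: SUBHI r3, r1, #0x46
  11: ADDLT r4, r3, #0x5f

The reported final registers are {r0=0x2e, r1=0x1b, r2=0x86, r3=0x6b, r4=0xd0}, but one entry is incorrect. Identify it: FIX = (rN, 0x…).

0: ✓ CMP  NZCV=0011
1: ✓ ADDLT  r2←0x86
2: · ADDCC
3: · SUBMI
4: ✓ CMP  NZCV=0011
5: · MOVVC
6: · MOVGT
7: ✓ ADDNE  r4←0xd0
8: ✓ CMP  NZCV=0010
9: · MOVLE
10: ✓ SUBHI  r3←0xd5
11: · ADDLT

FIX = (r3, 0xd5)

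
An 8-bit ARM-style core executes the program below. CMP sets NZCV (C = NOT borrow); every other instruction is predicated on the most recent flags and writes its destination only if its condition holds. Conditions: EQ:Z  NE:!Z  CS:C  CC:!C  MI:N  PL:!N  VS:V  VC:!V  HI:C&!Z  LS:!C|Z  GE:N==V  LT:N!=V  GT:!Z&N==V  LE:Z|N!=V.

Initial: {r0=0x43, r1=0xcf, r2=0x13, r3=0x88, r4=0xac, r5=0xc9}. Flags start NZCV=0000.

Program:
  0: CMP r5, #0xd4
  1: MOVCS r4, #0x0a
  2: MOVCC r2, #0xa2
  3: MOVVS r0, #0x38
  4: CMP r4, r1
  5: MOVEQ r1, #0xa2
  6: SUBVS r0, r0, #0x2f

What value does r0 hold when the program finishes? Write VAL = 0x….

0: ✓ CMP  NZCV=1000
1: · MOVCS
2: ✓ MOVCC  r2←0xa2
3: · MOVVS
4: ✓ CMP  NZCV=1000
5: · MOVEQ
6: · SUBVS

VAL = 0x43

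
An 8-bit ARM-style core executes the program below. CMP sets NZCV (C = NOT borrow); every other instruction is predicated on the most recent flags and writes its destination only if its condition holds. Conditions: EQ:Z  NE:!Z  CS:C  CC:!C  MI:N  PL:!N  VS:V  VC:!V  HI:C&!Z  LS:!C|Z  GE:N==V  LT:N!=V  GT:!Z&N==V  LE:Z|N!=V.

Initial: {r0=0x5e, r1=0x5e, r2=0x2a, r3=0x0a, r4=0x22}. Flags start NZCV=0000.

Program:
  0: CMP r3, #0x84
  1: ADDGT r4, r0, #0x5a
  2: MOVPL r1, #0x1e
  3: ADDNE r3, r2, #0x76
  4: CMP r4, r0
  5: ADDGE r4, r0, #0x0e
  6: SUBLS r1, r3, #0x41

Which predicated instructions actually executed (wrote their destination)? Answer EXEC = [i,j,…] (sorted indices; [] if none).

0: ✓ CMP  NZCV=1001
1: ✓ ADDGT  r4←0xb8
2: · MOVPL
3: ✓ ADDNE  r3←0xa0
4: ✓ CMP  NZCV=0011
5: · ADDGE
6: · SUBLS

EXEC = [1,3]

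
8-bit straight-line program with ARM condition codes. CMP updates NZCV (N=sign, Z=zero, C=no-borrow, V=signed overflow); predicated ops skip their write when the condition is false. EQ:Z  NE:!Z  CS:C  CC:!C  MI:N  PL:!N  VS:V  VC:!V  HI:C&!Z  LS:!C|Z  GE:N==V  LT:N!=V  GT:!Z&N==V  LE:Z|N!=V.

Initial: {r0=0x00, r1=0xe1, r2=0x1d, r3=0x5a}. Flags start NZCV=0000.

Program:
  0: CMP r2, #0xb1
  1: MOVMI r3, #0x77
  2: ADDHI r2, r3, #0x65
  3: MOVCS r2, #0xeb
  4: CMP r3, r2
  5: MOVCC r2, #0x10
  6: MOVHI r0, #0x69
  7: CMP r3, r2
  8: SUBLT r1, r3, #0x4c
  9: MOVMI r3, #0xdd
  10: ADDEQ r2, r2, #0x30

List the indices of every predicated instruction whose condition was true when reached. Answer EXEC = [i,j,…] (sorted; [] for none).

EXEC = [6]

[0] flags=0000 → (cmp)
[1] flags=0000 MI?F → skip
[2] flags=0000 HI?F → skip
[3] flags=0000 CS?F → skip
[4] flags=0010 → (cmp)
[5] flags=0010 CC?F → skip
[6] flags=0010 HI?T → r0=0x69
[7] flags=0010 → (cmp)
[8] flags=0010 LT?F → skip
[9] flags=0010 MI?F → skip
[10] flags=0010 EQ?F → skip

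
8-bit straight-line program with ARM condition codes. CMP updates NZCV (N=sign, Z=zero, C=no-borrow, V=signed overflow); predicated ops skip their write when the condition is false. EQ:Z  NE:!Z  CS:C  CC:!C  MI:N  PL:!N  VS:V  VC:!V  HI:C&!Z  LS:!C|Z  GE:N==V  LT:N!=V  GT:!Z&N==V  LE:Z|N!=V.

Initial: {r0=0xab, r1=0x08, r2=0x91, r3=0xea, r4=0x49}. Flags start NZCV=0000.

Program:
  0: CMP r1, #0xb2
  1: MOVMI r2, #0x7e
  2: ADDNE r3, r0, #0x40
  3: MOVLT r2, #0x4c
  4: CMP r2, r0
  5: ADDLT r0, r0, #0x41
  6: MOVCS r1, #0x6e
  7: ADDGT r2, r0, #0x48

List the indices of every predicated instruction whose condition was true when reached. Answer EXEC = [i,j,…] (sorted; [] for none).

[0] flags=0000 → (cmp)
[1] flags=0000 MI?F → skip
[2] flags=0000 NE?T → r3=0xeb
[3] flags=0000 LT?F → skip
[4] flags=1000 → (cmp)
[5] flags=1000 LT?T → r0=0xec
[6] flags=1000 CS?F → skip
[7] flags=1000 GT?F → skip

EXEC = [2,5]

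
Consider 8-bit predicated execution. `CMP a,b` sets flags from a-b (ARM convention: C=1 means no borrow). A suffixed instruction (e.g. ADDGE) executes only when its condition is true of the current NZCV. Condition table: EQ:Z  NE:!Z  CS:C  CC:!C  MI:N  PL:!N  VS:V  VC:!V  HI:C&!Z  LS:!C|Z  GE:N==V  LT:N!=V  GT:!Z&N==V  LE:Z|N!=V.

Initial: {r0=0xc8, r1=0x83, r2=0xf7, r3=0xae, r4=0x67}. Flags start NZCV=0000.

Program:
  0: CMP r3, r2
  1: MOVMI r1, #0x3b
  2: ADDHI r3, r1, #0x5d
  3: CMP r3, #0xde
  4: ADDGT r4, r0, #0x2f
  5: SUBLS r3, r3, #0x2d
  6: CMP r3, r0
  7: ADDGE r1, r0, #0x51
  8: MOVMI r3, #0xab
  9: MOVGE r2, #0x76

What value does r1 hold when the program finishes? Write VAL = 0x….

0: ✓ CMP  NZCV=1000
1: ✓ MOVMI  r1←0x3b
2: · ADDHI
3: ✓ CMP  NZCV=1000
4: · ADDGT
5: ✓ SUBLS  r3←0x81
6: ✓ CMP  NZCV=1000
7: · ADDGE
8: ✓ MOVMI  r3←0xab
9: · MOVGE

VAL = 0x3b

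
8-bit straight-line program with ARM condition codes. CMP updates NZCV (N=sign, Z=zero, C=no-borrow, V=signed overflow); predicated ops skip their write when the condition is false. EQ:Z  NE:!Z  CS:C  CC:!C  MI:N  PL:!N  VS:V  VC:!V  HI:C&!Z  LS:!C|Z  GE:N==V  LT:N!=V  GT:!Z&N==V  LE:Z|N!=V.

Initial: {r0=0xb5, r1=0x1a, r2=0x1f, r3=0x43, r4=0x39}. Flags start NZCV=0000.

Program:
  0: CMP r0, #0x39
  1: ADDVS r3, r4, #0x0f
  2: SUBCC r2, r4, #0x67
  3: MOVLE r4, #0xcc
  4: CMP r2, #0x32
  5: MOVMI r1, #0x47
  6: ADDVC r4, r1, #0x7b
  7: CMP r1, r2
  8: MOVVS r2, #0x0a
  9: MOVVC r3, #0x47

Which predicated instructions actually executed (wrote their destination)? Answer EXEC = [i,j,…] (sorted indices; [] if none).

0: ✓ CMP  NZCV=0011
1: ✓ ADDVS  r3←0x48
2: · SUBCC
3: ✓ MOVLE  r4←0xcc
4: ✓ CMP  NZCV=1000
5: ✓ MOVMI  r1←0x47
6: ✓ ADDVC  r4←0xc2
7: ✓ CMP  NZCV=0010
8: · MOVVS
9: ✓ MOVVC  r3←0x47

EXEC = [1,3,5,6,9]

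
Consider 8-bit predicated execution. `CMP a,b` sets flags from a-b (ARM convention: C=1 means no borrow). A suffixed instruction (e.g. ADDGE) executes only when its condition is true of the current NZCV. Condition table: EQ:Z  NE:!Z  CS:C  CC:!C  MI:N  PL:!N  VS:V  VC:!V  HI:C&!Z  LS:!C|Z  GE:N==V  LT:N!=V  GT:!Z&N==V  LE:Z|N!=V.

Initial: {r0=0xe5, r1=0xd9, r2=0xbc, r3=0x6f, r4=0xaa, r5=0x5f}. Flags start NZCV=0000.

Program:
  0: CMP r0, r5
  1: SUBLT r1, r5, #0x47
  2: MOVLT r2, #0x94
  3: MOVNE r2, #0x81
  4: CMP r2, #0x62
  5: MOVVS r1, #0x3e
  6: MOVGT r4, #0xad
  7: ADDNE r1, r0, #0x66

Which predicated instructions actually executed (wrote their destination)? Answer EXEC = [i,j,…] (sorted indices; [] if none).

[0] flags=1010 → (cmp)
[1] flags=1010 LT?T → r1=0x18
[2] flags=1010 LT?T → r2=0x94
[3] flags=1010 NE?T → r2=0x81
[4] flags=0011 → (cmp)
[5] flags=0011 VS?T → r1=0x3e
[6] flags=0011 GT?F → skip
[7] flags=0011 NE?T → r1=0x4b

EXEC = [1,2,3,5,7]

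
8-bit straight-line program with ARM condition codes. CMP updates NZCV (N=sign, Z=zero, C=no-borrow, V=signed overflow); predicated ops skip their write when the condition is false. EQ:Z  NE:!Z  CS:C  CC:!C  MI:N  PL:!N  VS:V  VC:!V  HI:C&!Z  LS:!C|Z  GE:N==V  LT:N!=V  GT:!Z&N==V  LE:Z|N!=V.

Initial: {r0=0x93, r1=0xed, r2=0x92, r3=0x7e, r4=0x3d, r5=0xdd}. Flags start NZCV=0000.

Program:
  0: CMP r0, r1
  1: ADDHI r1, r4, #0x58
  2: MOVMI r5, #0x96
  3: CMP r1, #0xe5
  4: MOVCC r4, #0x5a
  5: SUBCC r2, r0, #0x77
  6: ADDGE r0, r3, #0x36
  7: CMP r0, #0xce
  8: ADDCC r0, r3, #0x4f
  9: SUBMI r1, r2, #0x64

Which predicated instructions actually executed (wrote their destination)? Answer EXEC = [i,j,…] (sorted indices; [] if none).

0: ✓ CMP  NZCV=1000
1: · ADDHI
2: ✓ MOVMI  r5←0x96
3: ✓ CMP  NZCV=0010
4: · MOVCC
5: · SUBCC
6: ✓ ADDGE  r0←0xb4
7: ✓ CMP  NZCV=1000
8: ✓ ADDCC  r0←0xcd
9: ✓ SUBMI  r1←0x2e

EXEC = [2,6,8,9]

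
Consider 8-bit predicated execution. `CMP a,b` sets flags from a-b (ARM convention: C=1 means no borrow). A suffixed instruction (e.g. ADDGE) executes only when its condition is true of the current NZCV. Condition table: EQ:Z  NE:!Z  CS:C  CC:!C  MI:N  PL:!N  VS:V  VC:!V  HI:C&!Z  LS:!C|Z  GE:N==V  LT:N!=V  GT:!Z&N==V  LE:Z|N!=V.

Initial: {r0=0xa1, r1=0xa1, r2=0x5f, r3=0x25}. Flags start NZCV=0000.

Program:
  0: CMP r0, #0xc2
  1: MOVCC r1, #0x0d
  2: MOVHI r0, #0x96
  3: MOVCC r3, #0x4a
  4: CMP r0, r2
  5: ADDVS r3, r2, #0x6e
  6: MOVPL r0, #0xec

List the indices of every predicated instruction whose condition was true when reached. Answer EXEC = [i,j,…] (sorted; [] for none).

EXEC = [1,3,5,6]

0: ✓ CMP  NZCV=1000
1: ✓ MOVCC  r1←0x0d
2: · MOVHI
3: ✓ MOVCC  r3←0x4a
4: ✓ CMP  NZCV=0011
5: ✓ ADDVS  r3←0xcd
6: ✓ MOVPL  r0←0xec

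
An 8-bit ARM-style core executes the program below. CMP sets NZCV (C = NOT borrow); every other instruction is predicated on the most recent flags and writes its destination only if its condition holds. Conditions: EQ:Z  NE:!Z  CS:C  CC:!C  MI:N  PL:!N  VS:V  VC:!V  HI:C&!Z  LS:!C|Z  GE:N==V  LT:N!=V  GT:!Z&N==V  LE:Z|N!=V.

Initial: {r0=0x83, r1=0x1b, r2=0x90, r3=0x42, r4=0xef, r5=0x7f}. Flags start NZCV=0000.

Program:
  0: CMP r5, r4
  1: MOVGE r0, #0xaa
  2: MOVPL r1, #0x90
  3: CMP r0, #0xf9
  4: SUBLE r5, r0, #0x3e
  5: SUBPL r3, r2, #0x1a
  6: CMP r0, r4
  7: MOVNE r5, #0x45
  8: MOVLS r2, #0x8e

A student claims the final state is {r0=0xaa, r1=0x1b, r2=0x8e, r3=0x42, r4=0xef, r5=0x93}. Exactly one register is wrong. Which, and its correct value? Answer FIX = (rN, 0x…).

FIX = (r5, 0x45)

0: ✓ CMP  NZCV=1001
1: ✓ MOVGE  r0←0xaa
2: · MOVPL
3: ✓ CMP  NZCV=1000
4: ✓ SUBLE  r5←0x6c
5: · SUBPL
6: ✓ CMP  NZCV=1000
7: ✓ MOVNE  r5←0x45
8: ✓ MOVLS  r2←0x8e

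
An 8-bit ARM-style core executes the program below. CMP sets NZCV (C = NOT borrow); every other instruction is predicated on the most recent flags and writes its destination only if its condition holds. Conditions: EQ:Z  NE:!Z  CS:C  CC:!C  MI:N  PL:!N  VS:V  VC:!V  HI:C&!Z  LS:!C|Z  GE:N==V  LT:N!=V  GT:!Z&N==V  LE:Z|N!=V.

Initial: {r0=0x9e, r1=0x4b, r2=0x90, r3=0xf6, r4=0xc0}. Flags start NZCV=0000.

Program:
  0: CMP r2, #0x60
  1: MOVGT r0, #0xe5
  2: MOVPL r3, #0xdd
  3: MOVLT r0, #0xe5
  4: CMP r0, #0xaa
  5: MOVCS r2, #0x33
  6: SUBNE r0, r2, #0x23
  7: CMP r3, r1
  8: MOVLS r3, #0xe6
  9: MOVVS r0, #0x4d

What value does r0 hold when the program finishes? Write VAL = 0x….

[0] flags=0011 → (cmp)
[1] flags=0011 GT?F → skip
[2] flags=0011 PL?T → r3=0xdd
[3] flags=0011 LT?T → r0=0xe5
[4] flags=0010 → (cmp)
[5] flags=0010 CS?T → r2=0x33
[6] flags=0010 NE?T → r0=0x10
[7] flags=1010 → (cmp)
[8] flags=1010 LS?F → skip
[9] flags=1010 VS?F → skip

VAL = 0x10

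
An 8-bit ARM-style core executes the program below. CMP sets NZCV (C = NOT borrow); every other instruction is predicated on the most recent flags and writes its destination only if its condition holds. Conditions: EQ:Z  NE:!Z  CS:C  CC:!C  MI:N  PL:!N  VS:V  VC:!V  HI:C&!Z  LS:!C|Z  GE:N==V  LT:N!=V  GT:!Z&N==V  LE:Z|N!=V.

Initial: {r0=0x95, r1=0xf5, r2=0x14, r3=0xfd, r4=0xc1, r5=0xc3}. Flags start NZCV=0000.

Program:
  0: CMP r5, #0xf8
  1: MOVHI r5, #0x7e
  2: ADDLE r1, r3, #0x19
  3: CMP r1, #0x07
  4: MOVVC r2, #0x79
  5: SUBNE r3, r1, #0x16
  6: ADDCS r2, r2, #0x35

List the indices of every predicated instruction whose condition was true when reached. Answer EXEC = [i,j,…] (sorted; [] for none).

[0] flags=1000 → (cmp)
[1] flags=1000 HI?F → skip
[2] flags=1000 LE?T → r1=0x16
[3] flags=0010 → (cmp)
[4] flags=0010 VC?T → r2=0x79
[5] flags=0010 NE?T → r3=0x00
[6] flags=0010 CS?T → r2=0xae

EXEC = [2,4,5,6]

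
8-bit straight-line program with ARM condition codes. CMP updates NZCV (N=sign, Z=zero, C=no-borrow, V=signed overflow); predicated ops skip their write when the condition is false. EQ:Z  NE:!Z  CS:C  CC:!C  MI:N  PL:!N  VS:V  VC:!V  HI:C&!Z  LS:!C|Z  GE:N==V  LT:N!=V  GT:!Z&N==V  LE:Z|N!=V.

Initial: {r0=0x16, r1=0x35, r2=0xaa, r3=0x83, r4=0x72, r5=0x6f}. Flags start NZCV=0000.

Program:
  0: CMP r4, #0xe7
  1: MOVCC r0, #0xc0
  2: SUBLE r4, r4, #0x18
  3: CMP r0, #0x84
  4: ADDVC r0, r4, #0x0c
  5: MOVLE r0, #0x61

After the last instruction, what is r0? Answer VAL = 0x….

[0] flags=1001 → (cmp)
[1] flags=1001 CC?T → r0=0xc0
[2] flags=1001 LE?F → skip
[3] flags=0010 → (cmp)
[4] flags=0010 VC?T → r0=0x7e
[5] flags=0010 LE?F → skip

VAL = 0x7e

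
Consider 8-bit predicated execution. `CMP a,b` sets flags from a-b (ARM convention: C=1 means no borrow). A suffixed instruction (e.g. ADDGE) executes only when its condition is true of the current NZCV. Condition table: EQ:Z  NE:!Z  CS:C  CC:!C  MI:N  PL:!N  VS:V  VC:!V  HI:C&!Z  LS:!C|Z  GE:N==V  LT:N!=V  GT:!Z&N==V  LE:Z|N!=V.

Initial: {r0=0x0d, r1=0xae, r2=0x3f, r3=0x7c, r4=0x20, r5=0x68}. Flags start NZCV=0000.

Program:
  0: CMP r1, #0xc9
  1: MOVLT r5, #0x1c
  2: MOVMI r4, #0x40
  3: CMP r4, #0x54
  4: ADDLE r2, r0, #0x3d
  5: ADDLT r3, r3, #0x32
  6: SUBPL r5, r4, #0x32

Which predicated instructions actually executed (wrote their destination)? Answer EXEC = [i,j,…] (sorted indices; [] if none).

0: ✓ CMP  NZCV=1000
1: ✓ MOVLT  r5←0x1c
2: ✓ MOVMI  r4←0x40
3: ✓ CMP  NZCV=1000
4: ✓ ADDLE  r2←0x4a
5: ✓ ADDLT  r3←0xae
6: · SUBPL

EXEC = [1,2,4,5]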